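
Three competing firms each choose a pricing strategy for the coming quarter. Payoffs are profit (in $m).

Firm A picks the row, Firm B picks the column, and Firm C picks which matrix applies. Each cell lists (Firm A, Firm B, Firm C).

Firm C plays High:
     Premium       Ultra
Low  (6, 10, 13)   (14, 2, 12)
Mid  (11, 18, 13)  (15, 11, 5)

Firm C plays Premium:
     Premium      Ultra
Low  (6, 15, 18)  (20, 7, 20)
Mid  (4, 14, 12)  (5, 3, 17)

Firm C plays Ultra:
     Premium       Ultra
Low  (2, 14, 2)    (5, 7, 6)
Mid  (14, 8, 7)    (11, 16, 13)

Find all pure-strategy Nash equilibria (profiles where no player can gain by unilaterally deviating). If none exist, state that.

Firm A against (Premium, High): payoffs 6, 11 → best response Mid.
Firm A against (Premium, Premium): payoffs 6, 4 → best response Low.
Firm A against (Premium, Ultra): payoffs 2, 14 → best response Mid.
Firm A against (Ultra, High): payoffs 14, 15 → best response Mid.
Firm A against (Ultra, Premium): payoffs 20, 5 → best response Low.
Firm A against (Ultra, Ultra): payoffs 5, 11 → best response Mid.
Firm B against (Low, High): payoffs 10, 2 → best response Premium.
Firm B against (Low, Premium): payoffs 15, 7 → best response Premium.
Firm B against (Low, Ultra): payoffs 14, 7 → best response Premium.
Firm B against (Mid, High): payoffs 18, 11 → best response Premium.
Firm B against (Mid, Premium): payoffs 14, 3 → best response Premium.
Firm B against (Mid, Ultra): payoffs 8, 16 → best response Ultra.
Firm C against (Low, Premium): payoffs 13, 18, 2 → best response Premium.
Firm C against (Low, Ultra): payoffs 12, 20, 6 → best response Premium.
Firm C against (Mid, Premium): payoffs 13, 12, 7 → best response High.
Firm C against (Mid, Ultra): payoffs 5, 17, 13 → best response Premium.
Mutual best responses: (Low, Premium, Premium); (Mid, Premium, High).

The pure Nash equilibria are (Low, Premium, Premium); (Mid, Premium, High).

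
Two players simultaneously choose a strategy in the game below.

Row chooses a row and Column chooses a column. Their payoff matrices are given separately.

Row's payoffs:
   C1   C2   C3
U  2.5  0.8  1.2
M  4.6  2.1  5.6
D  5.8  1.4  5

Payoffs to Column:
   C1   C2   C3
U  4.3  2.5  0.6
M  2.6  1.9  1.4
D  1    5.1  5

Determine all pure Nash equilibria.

(U, C1): Row can switch to M (2.5 → 4.6). Not NE.
(U, C2): Row can switch to M (0.8 → 2.1). Not NE.
(U, C3): Row can switch to M (1.2 → 5.6). Not NE.
(M, C1): Row can switch to D (4.6 → 5.8). Not NE.
(M, C2): Column can switch to C1 (1.9 → 2.6). Not NE.
(M, C3): Column can switch to C1 (1.4 → 2.6). Not NE.
(D, C1): Column can switch to C2 (1 → 5.1). Not NE.
(D, C2): Row can switch to M (1.4 → 2.1). Not NE.
(D, C3): Row can switch to M (5 → 5.6). Not NE.

This game has no pure Nash equilibrium.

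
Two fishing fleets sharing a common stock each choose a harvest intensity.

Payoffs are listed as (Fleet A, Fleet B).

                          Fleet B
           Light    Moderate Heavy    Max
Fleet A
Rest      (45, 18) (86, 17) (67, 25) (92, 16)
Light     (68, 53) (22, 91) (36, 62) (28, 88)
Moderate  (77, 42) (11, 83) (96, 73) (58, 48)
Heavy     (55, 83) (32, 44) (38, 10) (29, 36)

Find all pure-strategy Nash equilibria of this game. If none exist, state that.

For each strategy profile, look for a profitable unilateral deviation.
(Rest, Light): Fleet A can switch to Light (45 → 68). Not NE.
(Rest, Moderate): Fleet B can switch to Light (17 → 18). Not NE.
(Rest, Heavy): Fleet A can switch to Moderate (67 → 96). Not NE.
(Rest, Max): Fleet B can switch to Light (16 → 18). Not NE.
(Light, Light): Fleet A can switch to Moderate (68 → 77). Not NE.
(Light, Moderate): Fleet A can switch to Rest (22 → 86). Not NE.
(Light, Heavy): Fleet A can switch to Rest (36 → 67). Not NE.
(Light, Max): Fleet A can switch to Rest (28 → 92). Not NE.
(Moderate, Light): Fleet B can switch to Moderate (42 → 83). Not NE.
(Moderate, Moderate): Fleet A can switch to Rest (11 → 86). Not NE.
(The remaining 6 profiles each have a profitable deviation by the same check.)

none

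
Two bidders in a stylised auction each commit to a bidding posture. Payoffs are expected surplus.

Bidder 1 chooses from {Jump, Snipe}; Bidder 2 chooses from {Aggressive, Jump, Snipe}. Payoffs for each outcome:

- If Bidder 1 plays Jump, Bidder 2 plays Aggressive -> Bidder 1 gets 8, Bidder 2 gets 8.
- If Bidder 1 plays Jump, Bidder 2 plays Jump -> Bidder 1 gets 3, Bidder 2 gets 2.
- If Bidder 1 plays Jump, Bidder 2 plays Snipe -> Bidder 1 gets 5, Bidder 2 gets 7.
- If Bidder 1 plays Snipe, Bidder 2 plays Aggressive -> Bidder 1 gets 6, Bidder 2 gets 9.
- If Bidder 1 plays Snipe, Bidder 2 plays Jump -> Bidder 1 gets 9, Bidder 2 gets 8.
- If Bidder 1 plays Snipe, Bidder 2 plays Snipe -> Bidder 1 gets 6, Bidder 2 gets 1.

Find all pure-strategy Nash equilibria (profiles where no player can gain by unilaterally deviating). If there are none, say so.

The unique pure-strategy Nash equilibrium is (Jump, Aggressive).

For each strategy profile, look for a profitable unilateral deviation.
(Jump, Aggressive): Bidder 1 gets 8, best alternative 6; Bidder 2 gets 8, best alternative 7. No profitable deviation — NE.
(Jump, Jump): Bidder 1 can switch to Snipe (3 → 9). Not NE.
(Jump, Snipe): Bidder 1 can switch to Snipe (5 → 6). Not NE.
(Snipe, Aggressive): Bidder 1 can switch to Jump (6 → 8). Not NE.
(Snipe, Jump): Bidder 2 can switch to Aggressive (8 → 9). Not NE.
(Snipe, Snipe): Bidder 2 can switch to Aggressive (1 → 9). Not NE.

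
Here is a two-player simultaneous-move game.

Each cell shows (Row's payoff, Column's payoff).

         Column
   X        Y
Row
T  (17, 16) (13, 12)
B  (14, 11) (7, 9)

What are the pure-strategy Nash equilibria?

For each strategy profile, look for a profitable unilateral deviation.
(T, X): Row gets 17, best alternative 14; Column gets 16, best alternative 12. No profitable deviation — NE.
(T, Y): Column can switch to X (12 → 16). Not NE.
(B, X): Row can switch to T (14 → 17). Not NE.
(B, Y): Row can switch to T (7 → 13). Not NE.

Pure NE: (T, X)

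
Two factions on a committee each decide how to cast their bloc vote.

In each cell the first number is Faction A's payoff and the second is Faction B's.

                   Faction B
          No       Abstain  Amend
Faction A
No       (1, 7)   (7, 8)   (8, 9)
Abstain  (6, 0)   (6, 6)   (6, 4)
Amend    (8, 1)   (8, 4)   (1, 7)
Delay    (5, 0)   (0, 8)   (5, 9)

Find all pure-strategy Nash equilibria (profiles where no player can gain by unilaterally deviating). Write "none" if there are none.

(No, No): Faction A can switch to Abstain (1 → 6). Not NE.
(No, Abstain): Faction A can switch to Amend (7 → 8). Not NE.
(No, Amend): Faction A gets 8, best alternative 6; Faction B gets 9, best alternative 8. No profitable deviation — NE.
(Abstain, No): Faction A can switch to Amend (6 → 8). Not NE.
(Abstain, Abstain): Faction A can switch to No (6 → 7). Not NE.
(Abstain, Amend): Faction A can switch to No (6 → 8). Not NE.
(Amend, No): Faction B can switch to Abstain (1 → 4). Not NE.
(Amend, Abstain): Faction B can switch to Amend (4 → 7). Not NE.
(Amend, Amend): Faction A can switch to No (1 → 8). Not NE.
(Delay, No): Faction A can switch to Abstain (5 → 6). Not NE.
(Delay, Abstain): Faction A can switch to No (0 → 7). Not NE.
(The remaining 1 profile has a profitable deviation by the same check.)

Pure NE: (No, Amend)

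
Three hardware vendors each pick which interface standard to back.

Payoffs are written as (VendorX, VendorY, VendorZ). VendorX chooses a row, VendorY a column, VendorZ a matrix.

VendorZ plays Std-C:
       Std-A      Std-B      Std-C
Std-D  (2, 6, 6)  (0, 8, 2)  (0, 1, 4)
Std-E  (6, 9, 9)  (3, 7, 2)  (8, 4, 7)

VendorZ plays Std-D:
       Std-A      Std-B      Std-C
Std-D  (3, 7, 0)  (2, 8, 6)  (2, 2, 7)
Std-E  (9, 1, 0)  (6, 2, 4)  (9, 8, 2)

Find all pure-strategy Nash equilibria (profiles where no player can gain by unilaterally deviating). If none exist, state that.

The unique pure-strategy Nash equilibrium is (Std-E, Std-A, Std-C).

For each player, find the best response to each opponent profile; mutual best responses are the pure NE.
VendorX against (Std-A, Std-C): payoffs 2, 6 → best response Std-E.
VendorX against (Std-A, Std-D): payoffs 3, 9 → best response Std-E.
VendorX against (Std-B, Std-C): payoffs 0, 3 → best response Std-E.
VendorX against (Std-B, Std-D): payoffs 2, 6 → best response Std-E.
VendorX against (Std-C, Std-C): payoffs 0, 8 → best response Std-E.
VendorX against (Std-C, Std-D): payoffs 2, 9 → best response Std-E.
VendorY against (Std-D, Std-C): payoffs 6, 8, 1 → best response Std-B.
VendorY against (Std-D, Std-D): payoffs 7, 8, 2 → best response Std-B.
VendorY against (Std-E, Std-C): payoffs 9, 7, 4 → best response Std-A.
VendorY against (Std-E, Std-D): payoffs 1, 2, 8 → best response Std-C.
VendorZ against (Std-D, Std-A): payoffs 6, 0 → best response Std-C.
VendorZ against (Std-D, Std-B): payoffs 2, 6 → best response Std-D.
VendorZ against (Std-D, Std-C): payoffs 4, 7 → best response Std-D.
VendorZ against (Std-E, Std-A): payoffs 9, 0 → best response Std-C.
VendorZ against (Std-E, Std-B): payoffs 2, 4 → best response Std-D.
VendorZ against (Std-E, Std-C): payoffs 7, 2 → best response Std-C.
Mutual best responses: (Std-E, Std-A, Std-C).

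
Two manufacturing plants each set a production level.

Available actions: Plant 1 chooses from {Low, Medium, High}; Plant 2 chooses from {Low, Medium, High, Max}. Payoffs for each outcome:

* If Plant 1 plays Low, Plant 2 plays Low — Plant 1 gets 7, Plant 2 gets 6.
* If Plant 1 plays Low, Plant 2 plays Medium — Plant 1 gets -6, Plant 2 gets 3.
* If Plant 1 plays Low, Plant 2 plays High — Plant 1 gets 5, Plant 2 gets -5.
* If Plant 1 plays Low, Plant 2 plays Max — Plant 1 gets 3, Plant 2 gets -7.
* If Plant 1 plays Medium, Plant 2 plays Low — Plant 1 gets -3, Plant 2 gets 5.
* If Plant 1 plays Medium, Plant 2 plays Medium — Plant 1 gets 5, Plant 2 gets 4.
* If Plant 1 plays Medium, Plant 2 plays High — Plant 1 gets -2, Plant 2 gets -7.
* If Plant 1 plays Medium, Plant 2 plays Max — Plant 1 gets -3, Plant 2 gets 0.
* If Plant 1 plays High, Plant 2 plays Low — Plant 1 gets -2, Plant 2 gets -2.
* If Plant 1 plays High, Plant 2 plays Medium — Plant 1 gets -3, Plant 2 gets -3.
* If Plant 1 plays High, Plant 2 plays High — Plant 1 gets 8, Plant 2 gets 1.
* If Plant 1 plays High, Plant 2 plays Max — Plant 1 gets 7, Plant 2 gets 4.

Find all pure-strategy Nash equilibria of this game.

(Low, Low): Plant 1 gets 7, best alternative -2; Plant 2 gets 6, best alternative 3. No profitable deviation — NE.
(Low, Medium): Plant 1 can switch to Medium (-6 → 5). Not NE.
(Low, High): Plant 1 can switch to High (5 → 8). Not NE.
(Low, Max): Plant 1 can switch to High (3 → 7). Not NE.
(Medium, Low): Plant 1 can switch to Low (-3 → 7). Not NE.
(Medium, Medium): Plant 2 can switch to Low (4 → 5). Not NE.
(Medium, High): Plant 1 can switch to Low (-2 → 5). Not NE.
(Medium, Max): Plant 1 can switch to Low (-3 → 3). Not NE.
(High, Low): Plant 1 can switch to Low (-2 → 7). Not NE.
(High, Medium): Plant 1 can switch to Medium (-3 → 5). Not NE.
(High, High): Plant 2 can switch to Max (1 → 4). Not NE.
(High, Max): Plant 1 gets 7, best alternative 3; Plant 2 gets 4, best alternative 1. No profitable deviation — NE.

Pure-strategy Nash equilibria: (Low, Low), (High, Max)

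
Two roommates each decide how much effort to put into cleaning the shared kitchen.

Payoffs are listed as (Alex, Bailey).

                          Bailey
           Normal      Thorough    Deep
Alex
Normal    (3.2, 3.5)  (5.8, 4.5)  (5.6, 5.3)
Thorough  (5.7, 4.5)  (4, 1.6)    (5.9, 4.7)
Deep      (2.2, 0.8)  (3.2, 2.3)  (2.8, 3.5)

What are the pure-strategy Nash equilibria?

Alex against Normal: payoffs 3.2, 5.7, 2.2 → best response Thorough.
Alex against Thorough: payoffs 5.8, 4, 3.2 → best response Normal.
Alex against Deep: payoffs 5.6, 5.9, 2.8 → best response Thorough.
Bailey against Normal: payoffs 3.5, 4.5, 5.3 → best response Deep.
Bailey against Thorough: payoffs 4.5, 1.6, 4.7 → best response Deep.
Bailey against Deep: payoffs 0.8, 2.3, 3.5 → best response Deep.
Mutual best responses: (Thorough, Deep).

Pure NE: (Thorough, Deep)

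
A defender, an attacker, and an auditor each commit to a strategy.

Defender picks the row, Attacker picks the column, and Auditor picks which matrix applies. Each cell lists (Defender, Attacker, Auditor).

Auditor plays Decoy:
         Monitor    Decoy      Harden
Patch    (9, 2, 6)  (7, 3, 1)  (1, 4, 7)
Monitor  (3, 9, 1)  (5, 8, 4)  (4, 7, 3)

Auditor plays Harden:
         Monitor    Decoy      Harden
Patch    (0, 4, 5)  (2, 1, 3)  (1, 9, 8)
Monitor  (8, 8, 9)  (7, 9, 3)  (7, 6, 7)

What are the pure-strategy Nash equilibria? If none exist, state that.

Mark each player's best response to every combination of opponents' strategies; a profile where every player is best-responding is a pure Nash equilibrium.
Defender against (Monitor, Decoy): payoffs 9, 3 → best response Patch.
Defender against (Monitor, Harden): payoffs 0, 8 → best response Monitor.
Defender against (Decoy, Decoy): payoffs 7, 5 → best response Patch.
Defender against (Decoy, Harden): payoffs 2, 7 → best response Monitor.
Defender against (Harden, Decoy): payoffs 1, 4 → best response Monitor.
Defender against (Harden, Harden): payoffs 1, 7 → best response Monitor.
Attacker against (Patch, Decoy): payoffs 2, 3, 4 → best response Harden.
Attacker against (Patch, Harden): payoffs 4, 1, 9 → best response Harden.
Attacker against (Monitor, Decoy): payoffs 9, 8, 7 → best response Monitor.
Attacker against (Monitor, Harden): payoffs 8, 9, 6 → best response Decoy.
Auditor against (Patch, Monitor): payoffs 6, 5 → best response Decoy.
Auditor against (Patch, Decoy): payoffs 1, 3 → best response Harden.
Auditor against (Patch, Harden): payoffs 7, 8 → best response Harden.
Auditor against (Monitor, Monitor): payoffs 1, 9 → best response Harden.
Auditor against (Monitor, Decoy): payoffs 4, 3 → best response Decoy.
Auditor against (Monitor, Harden): payoffs 3, 7 → best response Harden.
No profile is a mutual best response for all players.

This game has no pure Nash equilibrium.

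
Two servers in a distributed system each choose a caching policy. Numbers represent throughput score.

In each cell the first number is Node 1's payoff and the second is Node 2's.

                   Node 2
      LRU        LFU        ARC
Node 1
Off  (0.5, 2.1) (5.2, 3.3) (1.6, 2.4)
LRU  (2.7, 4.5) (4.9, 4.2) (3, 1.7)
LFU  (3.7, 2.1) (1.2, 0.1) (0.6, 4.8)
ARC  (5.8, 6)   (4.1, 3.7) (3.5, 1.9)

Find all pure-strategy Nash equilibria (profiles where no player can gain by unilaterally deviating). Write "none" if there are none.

Node 1 against LRU: payoffs 0.5, 2.7, 3.7, 5.8 → best response ARC.
Node 1 against LFU: payoffs 5.2, 4.9, 1.2, 4.1 → best response Off.
Node 1 against ARC: payoffs 1.6, 3, 0.6, 3.5 → best response ARC.
Node 2 against Off: payoffs 2.1, 3.3, 2.4 → best response LFU.
Node 2 against LRU: payoffs 4.5, 4.2, 1.7 → best response LRU.
Node 2 against LFU: payoffs 2.1, 0.1, 4.8 → best response ARC.
Node 2 against ARC: payoffs 6, 3.7, 1.9 → best response LRU.
Mutual best responses: (Off, LFU); (ARC, LRU).

Pure-strategy Nash equilibria: (Off, LFU); (ARC, LRU)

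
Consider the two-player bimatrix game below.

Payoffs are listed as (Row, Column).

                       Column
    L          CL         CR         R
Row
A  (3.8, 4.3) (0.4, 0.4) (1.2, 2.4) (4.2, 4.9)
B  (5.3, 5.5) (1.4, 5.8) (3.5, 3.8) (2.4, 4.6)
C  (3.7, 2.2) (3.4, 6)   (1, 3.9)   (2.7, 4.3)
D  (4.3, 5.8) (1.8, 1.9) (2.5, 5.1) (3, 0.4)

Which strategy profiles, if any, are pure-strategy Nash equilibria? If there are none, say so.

Pure-strategy Nash equilibria: (A, R), (C, CL)

Mark each player's best response to every combination of opponents' strategies; a profile where every player is best-responding is a pure Nash equilibrium.
Row against L: payoffs 3.8, 5.3, 3.7, 4.3 → best response B.
Row against CL: payoffs 0.4, 1.4, 3.4, 1.8 → best response C.
Row against CR: payoffs 1.2, 3.5, 1, 2.5 → best response B.
Row against R: payoffs 4.2, 2.4, 2.7, 3 → best response A.
Column against A: payoffs 4.3, 0.4, 2.4, 4.9 → best response R.
Column against B: payoffs 5.5, 5.8, 3.8, 4.6 → best response CL.
Column against C: payoffs 2.2, 6, 3.9, 4.3 → best response CL.
Column against D: payoffs 5.8, 1.9, 5.1, 0.4 → best response L.
Mutual best responses: (A, R); (C, CL).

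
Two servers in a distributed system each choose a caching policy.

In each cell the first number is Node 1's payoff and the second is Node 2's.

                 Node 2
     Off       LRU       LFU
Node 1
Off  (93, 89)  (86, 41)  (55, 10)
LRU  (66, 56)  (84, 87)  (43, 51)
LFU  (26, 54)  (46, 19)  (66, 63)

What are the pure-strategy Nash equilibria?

(Off, Off): Node 1 gets 93, best alternative 66; Node 2 gets 89, best alternative 41. No profitable deviation — NE.
(Off, LRU): Node 2 can switch to Off (41 → 89). Not NE.
(Off, LFU): Node 1 can switch to LFU (55 → 66). Not NE.
(LRU, Off): Node 1 can switch to Off (66 → 93). Not NE.
(LRU, LRU): Node 1 can switch to Off (84 → 86). Not NE.
(LRU, LFU): Node 1 can switch to Off (43 → 55). Not NE.
(LFU, Off): Node 1 can switch to Off (26 → 93). Not NE.
(LFU, LFU): Node 1 gets 66, best alternative 55; Node 2 gets 63, best alternative 54. No profitable deviation — NE.
(The remaining 1 profile has a profitable deviation by the same check.)

(Off, Off) and (LFU, LFU)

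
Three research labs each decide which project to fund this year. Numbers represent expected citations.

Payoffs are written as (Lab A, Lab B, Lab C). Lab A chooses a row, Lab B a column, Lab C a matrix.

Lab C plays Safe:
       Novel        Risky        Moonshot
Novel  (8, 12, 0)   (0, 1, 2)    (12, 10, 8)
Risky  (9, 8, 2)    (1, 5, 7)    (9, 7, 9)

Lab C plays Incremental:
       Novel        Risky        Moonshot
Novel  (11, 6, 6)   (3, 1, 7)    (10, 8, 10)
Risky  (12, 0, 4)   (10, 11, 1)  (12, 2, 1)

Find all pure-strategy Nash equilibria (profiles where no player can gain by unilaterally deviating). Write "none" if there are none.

none

Check each profile: it is a Nash equilibrium iff no player can strictly gain by switching unilaterally.
(Novel, Novel, Safe): Lab A can switch to Risky (8 → 9). Not NE.
(Novel, Novel, Incremental): Lab A can switch to Risky (11 → 12). Not NE.
(Novel, Risky, Safe): Lab A can switch to Risky (0 → 1). Not NE.
(Novel, Risky, Incremental): Lab A can switch to Risky (3 → 10). Not NE.
(Novel, Moonshot, Safe): Lab B can switch to Novel (10 → 12). Not NE.
(Novel, Moonshot, Incremental): Lab A can switch to Risky (10 → 12). Not NE.
(Risky, Novel, Safe): Lab C can switch to Incremental (2 → 4). Not NE.
(Risky, Novel, Incremental): Lab B can switch to Risky (0 → 11). Not NE.
(The remaining 4 profiles each have a profitable deviation by the same check.)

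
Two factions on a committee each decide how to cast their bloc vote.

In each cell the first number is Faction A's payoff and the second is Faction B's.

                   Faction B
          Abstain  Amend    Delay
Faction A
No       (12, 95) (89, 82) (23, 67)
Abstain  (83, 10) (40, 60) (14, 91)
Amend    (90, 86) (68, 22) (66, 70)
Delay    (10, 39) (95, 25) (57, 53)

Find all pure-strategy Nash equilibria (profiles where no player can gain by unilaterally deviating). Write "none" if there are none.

The unique pure-strategy Nash equilibrium is (Amend, Abstain).

For each player, find the best response to each opponent profile; mutual best responses are the pure NE.
Faction A against Abstain: payoffs 12, 83, 90, 10 → best response Amend.
Faction A against Amend: payoffs 89, 40, 68, 95 → best response Delay.
Faction A against Delay: payoffs 23, 14, 66, 57 → best response Amend.
Faction B against No: payoffs 95, 82, 67 → best response Abstain.
Faction B against Abstain: payoffs 10, 60, 91 → best response Delay.
Faction B against Amend: payoffs 86, 22, 70 → best response Abstain.
Faction B against Delay: payoffs 39, 25, 53 → best response Delay.
Mutual best responses: (Amend, Abstain).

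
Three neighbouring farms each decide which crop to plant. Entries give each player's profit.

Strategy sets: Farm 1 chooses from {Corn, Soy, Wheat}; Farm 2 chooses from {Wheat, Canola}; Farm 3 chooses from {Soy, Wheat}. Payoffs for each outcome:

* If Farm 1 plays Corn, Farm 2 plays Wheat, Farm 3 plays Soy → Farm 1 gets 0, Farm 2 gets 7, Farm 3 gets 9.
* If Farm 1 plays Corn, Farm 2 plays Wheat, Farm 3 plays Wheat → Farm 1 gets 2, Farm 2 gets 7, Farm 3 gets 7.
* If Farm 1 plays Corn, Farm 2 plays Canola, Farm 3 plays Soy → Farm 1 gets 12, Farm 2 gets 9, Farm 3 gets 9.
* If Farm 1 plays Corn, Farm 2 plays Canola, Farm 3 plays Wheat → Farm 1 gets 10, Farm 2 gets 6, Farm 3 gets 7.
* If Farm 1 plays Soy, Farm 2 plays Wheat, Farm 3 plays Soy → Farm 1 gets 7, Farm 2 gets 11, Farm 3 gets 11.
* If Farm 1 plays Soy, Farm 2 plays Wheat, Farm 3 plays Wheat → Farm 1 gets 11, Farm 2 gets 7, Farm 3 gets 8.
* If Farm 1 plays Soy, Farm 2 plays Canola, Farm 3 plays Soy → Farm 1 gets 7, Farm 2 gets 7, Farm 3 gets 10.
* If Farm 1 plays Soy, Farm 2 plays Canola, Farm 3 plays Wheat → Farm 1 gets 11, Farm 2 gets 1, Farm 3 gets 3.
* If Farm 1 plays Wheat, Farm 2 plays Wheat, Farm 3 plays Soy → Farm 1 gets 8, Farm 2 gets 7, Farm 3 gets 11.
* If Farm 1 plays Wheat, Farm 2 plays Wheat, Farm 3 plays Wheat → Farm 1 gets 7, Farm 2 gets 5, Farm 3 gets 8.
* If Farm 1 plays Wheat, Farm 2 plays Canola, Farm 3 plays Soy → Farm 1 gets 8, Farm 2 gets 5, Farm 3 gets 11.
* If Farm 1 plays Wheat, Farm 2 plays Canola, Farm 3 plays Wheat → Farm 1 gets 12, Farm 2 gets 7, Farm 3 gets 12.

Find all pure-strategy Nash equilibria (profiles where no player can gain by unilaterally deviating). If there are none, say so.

Check each profile: it is a Nash equilibrium iff no player can strictly gain by switching unilaterally.
(Corn, Wheat, Soy): Farm 1 can switch to Soy (0 → 7). Not NE.
(Corn, Wheat, Wheat): Farm 1 can switch to Soy (2 → 11). Not NE.
(Corn, Canola, Soy): Farm 1 gets 12, best alternative 8; Farm 2 gets 9, best alternative 7; Farm 3 gets 9, best alternative 7. No profitable deviation — NE.
(Corn, Canola, Wheat): Farm 1 can switch to Soy (10 → 11). Not NE.
(Soy, Wheat, Soy): Farm 1 can switch to Wheat (7 → 8). Not NE.
(Soy, Wheat, Wheat): Farm 3 can switch to Soy (8 → 11). Not NE.
(Soy, Canola, Soy): Farm 1 can switch to Corn (7 → 12). Not NE.
(Soy, Canola, Wheat): Farm 1 can switch to Wheat (11 → 12). Not NE.
(Wheat, Wheat, Soy): Farm 1 gets 8, best alternative 7; Farm 2 gets 7, best alternative 5; Farm 3 gets 11, best alternative 8. No profitable deviation — NE.
(Wheat, Wheat, Wheat): Farm 1 can switch to Soy (7 → 11). Not NE.
(Wheat, Canola, Wheat): Farm 1 gets 12, best alternative 11; Farm 2 gets 7, best alternative 5; Farm 3 gets 12, best alternative 11. No profitable deviation — NE.
(The remaining 1 profile has a profitable deviation by the same check.)

(Corn, Canola, Soy) and (Wheat, Wheat, Soy) and (Wheat, Canola, Wheat)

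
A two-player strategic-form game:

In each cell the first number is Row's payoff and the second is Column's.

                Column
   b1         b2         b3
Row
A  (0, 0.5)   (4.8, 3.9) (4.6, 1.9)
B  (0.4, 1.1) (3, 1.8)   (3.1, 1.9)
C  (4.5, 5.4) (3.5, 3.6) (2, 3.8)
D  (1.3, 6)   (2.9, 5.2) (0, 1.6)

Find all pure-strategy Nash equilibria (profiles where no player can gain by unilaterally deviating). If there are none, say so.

Row against b1: payoffs 0, 0.4, 4.5, 1.3 → best response C.
Row against b2: payoffs 4.8, 3, 3.5, 2.9 → best response A.
Row against b3: payoffs 4.6, 3.1, 2, 0 → best response A.
Column against A: payoffs 0.5, 3.9, 1.9 → best response b2.
Column against B: payoffs 1.1, 1.8, 1.9 → best response b3.
Column against C: payoffs 5.4, 3.6, 3.8 → best response b1.
Column against D: payoffs 6, 5.2, 1.6 → best response b1.
Mutual best responses: (A, b2); (C, b1).

Pure-strategy Nash equilibria: (A, b2), (C, b1)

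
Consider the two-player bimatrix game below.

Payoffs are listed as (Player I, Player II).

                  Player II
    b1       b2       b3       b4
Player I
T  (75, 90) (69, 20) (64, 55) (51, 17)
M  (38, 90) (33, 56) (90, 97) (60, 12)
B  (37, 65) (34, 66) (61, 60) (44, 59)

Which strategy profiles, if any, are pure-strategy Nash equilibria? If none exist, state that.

(T, b1); (M, b3)

Player I against b1: payoffs 75, 38, 37 → best response T.
Player I against b2: payoffs 69, 33, 34 → best response T.
Player I against b3: payoffs 64, 90, 61 → best response M.
Player I against b4: payoffs 51, 60, 44 → best response M.
Player II against T: payoffs 90, 20, 55, 17 → best response b1.
Player II against M: payoffs 90, 56, 97, 12 → best response b3.
Player II against B: payoffs 65, 66, 60, 59 → best response b2.
Mutual best responses: (T, b1); (M, b3).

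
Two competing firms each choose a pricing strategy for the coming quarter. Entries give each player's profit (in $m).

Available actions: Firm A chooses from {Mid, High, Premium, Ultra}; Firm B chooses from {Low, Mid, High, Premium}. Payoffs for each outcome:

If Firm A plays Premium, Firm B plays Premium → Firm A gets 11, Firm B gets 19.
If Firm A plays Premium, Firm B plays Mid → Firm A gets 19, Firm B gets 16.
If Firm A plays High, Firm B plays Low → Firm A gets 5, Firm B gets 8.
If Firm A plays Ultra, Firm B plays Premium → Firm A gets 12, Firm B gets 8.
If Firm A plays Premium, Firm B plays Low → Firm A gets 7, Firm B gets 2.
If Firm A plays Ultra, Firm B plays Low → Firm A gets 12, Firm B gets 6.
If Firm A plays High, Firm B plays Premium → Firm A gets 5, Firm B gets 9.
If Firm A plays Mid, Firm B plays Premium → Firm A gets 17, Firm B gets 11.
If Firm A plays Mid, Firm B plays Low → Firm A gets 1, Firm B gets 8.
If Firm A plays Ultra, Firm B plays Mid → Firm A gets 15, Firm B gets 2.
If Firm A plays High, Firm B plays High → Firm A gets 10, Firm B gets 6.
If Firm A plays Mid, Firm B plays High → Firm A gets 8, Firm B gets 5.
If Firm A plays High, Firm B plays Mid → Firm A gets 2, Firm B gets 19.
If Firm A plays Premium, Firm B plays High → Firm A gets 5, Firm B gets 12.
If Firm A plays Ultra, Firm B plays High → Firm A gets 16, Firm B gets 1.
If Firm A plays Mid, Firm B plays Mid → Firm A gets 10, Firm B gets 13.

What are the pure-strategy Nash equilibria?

Firm A against Low: payoffs 1, 5, 7, 12 → best response Ultra.
Firm A against Mid: payoffs 10, 2, 19, 15 → best response Premium.
Firm A against High: payoffs 8, 10, 5, 16 → best response Ultra.
Firm A against Premium: payoffs 17, 5, 11, 12 → best response Mid.
Firm B against Mid: payoffs 8, 13, 5, 11 → best response Mid.
Firm B against High: payoffs 8, 19, 6, 9 → best response Mid.
Firm B against Premium: payoffs 2, 16, 12, 19 → best response Premium.
Firm B against Ultra: payoffs 6, 2, 1, 8 → best response Premium.
No profile is a mutual best response for all players.

No pure-strategy Nash equilibrium.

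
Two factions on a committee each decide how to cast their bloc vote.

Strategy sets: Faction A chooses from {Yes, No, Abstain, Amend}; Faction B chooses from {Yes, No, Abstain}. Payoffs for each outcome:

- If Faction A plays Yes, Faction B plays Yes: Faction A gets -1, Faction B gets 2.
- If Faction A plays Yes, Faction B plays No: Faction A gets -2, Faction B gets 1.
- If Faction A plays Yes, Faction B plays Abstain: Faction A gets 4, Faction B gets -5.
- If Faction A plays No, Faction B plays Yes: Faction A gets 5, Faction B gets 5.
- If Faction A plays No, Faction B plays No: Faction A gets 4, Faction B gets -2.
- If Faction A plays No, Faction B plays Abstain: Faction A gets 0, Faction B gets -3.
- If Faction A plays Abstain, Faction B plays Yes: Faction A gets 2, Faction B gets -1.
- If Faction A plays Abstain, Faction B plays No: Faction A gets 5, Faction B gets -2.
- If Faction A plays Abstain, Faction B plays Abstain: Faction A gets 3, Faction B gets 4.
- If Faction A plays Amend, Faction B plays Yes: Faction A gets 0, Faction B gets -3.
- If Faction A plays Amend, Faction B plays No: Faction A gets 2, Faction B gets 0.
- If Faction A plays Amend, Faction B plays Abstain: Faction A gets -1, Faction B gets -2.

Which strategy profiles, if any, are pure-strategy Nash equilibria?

The unique pure-strategy Nash equilibrium is (No, Yes).

For each player, find the best response to each opponent profile; mutual best responses are the pure NE.
Faction A against Yes: payoffs -1, 5, 2, 0 → best response No.
Faction A against No: payoffs -2, 4, 5, 2 → best response Abstain.
Faction A against Abstain: payoffs 4, 0, 3, -1 → best response Yes.
Faction B against Yes: payoffs 2, 1, -5 → best response Yes.
Faction B against No: payoffs 5, -2, -3 → best response Yes.
Faction B against Abstain: payoffs -1, -2, 4 → best response Abstain.
Faction B against Amend: payoffs -3, 0, -2 → best response No.
Mutual best responses: (No, Yes).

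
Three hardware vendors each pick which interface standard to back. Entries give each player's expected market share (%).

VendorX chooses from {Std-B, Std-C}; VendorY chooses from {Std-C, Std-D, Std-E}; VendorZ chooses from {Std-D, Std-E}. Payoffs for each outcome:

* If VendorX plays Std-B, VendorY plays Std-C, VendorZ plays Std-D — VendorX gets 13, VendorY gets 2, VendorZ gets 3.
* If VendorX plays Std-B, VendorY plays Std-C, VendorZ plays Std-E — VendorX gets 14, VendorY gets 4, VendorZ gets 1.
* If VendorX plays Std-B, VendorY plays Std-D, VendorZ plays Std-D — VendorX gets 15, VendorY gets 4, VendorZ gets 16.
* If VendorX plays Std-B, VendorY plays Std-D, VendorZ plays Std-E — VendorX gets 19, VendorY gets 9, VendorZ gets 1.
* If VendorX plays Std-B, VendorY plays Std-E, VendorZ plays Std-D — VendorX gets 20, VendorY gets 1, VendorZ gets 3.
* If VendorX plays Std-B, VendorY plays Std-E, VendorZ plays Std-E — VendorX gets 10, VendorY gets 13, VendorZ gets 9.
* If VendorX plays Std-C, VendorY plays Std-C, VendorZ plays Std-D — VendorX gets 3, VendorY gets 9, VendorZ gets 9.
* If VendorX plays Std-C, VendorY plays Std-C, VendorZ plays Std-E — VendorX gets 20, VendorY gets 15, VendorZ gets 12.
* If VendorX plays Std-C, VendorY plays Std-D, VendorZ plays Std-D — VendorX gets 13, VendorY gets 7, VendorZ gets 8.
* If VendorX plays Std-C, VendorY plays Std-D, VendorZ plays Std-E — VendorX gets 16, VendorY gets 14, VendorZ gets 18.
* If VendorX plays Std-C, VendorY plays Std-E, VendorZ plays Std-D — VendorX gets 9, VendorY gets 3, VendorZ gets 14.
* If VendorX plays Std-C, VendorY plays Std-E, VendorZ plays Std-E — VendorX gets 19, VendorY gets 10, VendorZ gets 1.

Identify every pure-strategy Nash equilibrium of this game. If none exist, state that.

For each player, find the best response to each opponent profile; mutual best responses are the pure NE.
VendorX against (Std-C, Std-D): payoffs 13, 3 → best response Std-B.
VendorX against (Std-C, Std-E): payoffs 14, 20 → best response Std-C.
VendorX against (Std-D, Std-D): payoffs 15, 13 → best response Std-B.
VendorX against (Std-D, Std-E): payoffs 19, 16 → best response Std-B.
VendorX against (Std-E, Std-D): payoffs 20, 9 → best response Std-B.
VendorX against (Std-E, Std-E): payoffs 10, 19 → best response Std-C.
VendorY against (Std-B, Std-D): payoffs 2, 4, 1 → best response Std-D.
VendorY against (Std-B, Std-E): payoffs 4, 9, 13 → best response Std-E.
VendorY against (Std-C, Std-D): payoffs 9, 7, 3 → best response Std-C.
VendorY against (Std-C, Std-E): payoffs 15, 14, 10 → best response Std-C.
VendorZ against (Std-B, Std-C): payoffs 3, 1 → best response Std-D.
VendorZ against (Std-B, Std-D): payoffs 16, 1 → best response Std-D.
VendorZ against (Std-B, Std-E): payoffs 3, 9 → best response Std-E.
VendorZ against (Std-C, Std-C): payoffs 9, 12 → best response Std-E.
VendorZ against (Std-C, Std-D): payoffs 8, 18 → best response Std-E.
VendorZ against (Std-C, Std-E): payoffs 14, 1 → best response Std-D.
Mutual best responses: (Std-B, Std-D, Std-D); (Std-C, Std-C, Std-E).

Pure-strategy Nash equilibria: (Std-B, Std-D, Std-D), (Std-C, Std-C, Std-E)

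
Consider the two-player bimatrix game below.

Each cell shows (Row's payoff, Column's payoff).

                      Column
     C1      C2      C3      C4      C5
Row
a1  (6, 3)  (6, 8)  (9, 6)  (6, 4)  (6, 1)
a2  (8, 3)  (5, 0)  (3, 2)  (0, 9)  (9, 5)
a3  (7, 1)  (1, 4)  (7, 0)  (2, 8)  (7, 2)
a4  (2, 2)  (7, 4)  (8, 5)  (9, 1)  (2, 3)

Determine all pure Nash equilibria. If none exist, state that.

For each player, find the best response to each opponent profile; mutual best responses are the pure NE.
Row against C1: payoffs 6, 8, 7, 2 → best response a2.
Row against C2: payoffs 6, 5, 1, 7 → best response a4.
Row against C3: payoffs 9, 3, 7, 8 → best response a1.
Row against C4: payoffs 6, 0, 2, 9 → best response a4.
Row against C5: payoffs 6, 9, 7, 2 → best response a2.
Column against a1: payoffs 3, 8, 6, 4, 1 → best response C2.
Column against a2: payoffs 3, 0, 2, 9, 5 → best response C4.
Column against a3: payoffs 1, 4, 0, 8, 2 → best response C4.
Column against a4: payoffs 2, 4, 5, 1, 3 → best response C3.
No profile is a mutual best response for all players.

This game has no pure Nash equilibrium.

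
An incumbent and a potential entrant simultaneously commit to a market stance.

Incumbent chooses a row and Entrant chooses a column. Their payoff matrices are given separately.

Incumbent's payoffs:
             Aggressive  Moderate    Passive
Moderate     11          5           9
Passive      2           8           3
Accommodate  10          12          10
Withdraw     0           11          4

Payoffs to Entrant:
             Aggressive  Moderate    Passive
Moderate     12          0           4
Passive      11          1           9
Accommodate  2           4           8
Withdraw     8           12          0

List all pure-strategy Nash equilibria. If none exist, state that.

Pure-strategy Nash equilibria: (Moderate, Aggressive); (Accommodate, Passive)

For each strategy profile, look for a profitable unilateral deviation.
(Moderate, Aggressive): Incumbent gets 11, best alternative 10; Entrant gets 12, best alternative 4. No profitable deviation — NE.
(Moderate, Moderate): Incumbent can switch to Passive (5 → 8). Not NE.
(Moderate, Passive): Incumbent can switch to Accommodate (9 → 10). Not NE.
(Passive, Aggressive): Incumbent can switch to Moderate (2 → 11). Not NE.
(Passive, Moderate): Incumbent can switch to Accommodate (8 → 12). Not NE.
(Passive, Passive): Incumbent can switch to Moderate (3 → 9). Not NE.
(Accommodate, Aggressive): Incumbent can switch to Moderate (10 → 11). Not NE.
(Accommodate, Moderate): Entrant can switch to Passive (4 → 8). Not NE.
(Accommodate, Passive): Incumbent gets 10, best alternative 9; Entrant gets 8, best alternative 4. No profitable deviation — NE.
(Withdraw, Aggressive): Incumbent can switch to Moderate (0 → 11). Not NE.
(Withdraw, Moderate): Incumbent can switch to Accommodate (11 → 12). Not NE.
(Withdraw, Passive): Incumbent can switch to Moderate (4 → 9). Not NE.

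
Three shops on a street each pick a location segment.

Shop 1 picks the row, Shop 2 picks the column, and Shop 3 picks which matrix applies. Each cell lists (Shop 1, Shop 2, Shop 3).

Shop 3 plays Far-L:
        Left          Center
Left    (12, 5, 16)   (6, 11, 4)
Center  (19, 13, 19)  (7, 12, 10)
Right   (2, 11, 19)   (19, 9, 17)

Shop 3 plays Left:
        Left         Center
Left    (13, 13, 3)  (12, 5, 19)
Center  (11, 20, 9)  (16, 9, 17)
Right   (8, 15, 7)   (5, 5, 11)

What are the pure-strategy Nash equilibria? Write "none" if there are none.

(Center, Left, Far-L)

For each strategy profile, look for a profitable unilateral deviation.
(Left, Left, Far-L): Shop 1 can switch to Center (12 → 19). Not NE.
(Left, Left, Left): Shop 3 can switch to Far-L (3 → 16). Not NE.
(Left, Center, Far-L): Shop 1 can switch to Center (6 → 7). Not NE.
(Left, Center, Left): Shop 1 can switch to Center (12 → 16). Not NE.
(Center, Left, Far-L): Shop 1 gets 19, best alternative 12; Shop 2 gets 13, best alternative 12; Shop 3 gets 19, best alternative 9. No profitable deviation — NE.
(Center, Left, Left): Shop 1 can switch to Left (11 → 13). Not NE.
(Center, Center, Far-L): Shop 1 can switch to Right (7 → 19). Not NE.
(Center, Center, Left): Shop 2 can switch to Left (9 → 20). Not NE.
(Right, Left, Far-L): Shop 1 can switch to Left (2 → 12). Not NE.
(The remaining 3 profiles each have a profitable deviation by the same check.)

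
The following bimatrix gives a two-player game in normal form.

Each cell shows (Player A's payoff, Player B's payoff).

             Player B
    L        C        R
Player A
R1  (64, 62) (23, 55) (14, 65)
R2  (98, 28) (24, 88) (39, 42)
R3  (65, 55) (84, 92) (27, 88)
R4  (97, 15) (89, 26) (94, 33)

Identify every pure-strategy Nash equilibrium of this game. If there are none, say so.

(R4, R)

For each strategy profile, look for a profitable unilateral deviation.
(R1, L): Player A can switch to R2 (64 → 98). Not NE.
(R1, C): Player A can switch to R2 (23 → 24). Not NE.
(R1, R): Player A can switch to R2 (14 → 39). Not NE.
(R2, L): Player B can switch to C (28 → 88). Not NE.
(R2, C): Player A can switch to R3 (24 → 84). Not NE.
(R2, R): Player A can switch to R4 (39 → 94). Not NE.
(R4, R): Player A gets 94, best alternative 39; Player B gets 33, best alternative 26. No profitable deviation — NE.
(The remaining 5 profiles each have a profitable deviation by the same check.)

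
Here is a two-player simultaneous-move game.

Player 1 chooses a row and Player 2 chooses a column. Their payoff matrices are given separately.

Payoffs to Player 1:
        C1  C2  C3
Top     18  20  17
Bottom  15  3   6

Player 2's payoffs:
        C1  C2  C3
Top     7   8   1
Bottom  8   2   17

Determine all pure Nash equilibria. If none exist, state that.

Pure NE: (Top, C2)

(Top, C1): Player 2 can switch to C2 (7 → 8). Not NE.
(Top, C2): Player 1 gets 20, best alternative 3; Player 2 gets 8, best alternative 7. No profitable deviation — NE.
(Top, C3): Player 2 can switch to C1 (1 → 7). Not NE.
(Bottom, C1): Player 1 can switch to Top (15 → 18). Not NE.
(Bottom, C2): Player 1 can switch to Top (3 → 20). Not NE.
(Bottom, C3): Player 1 can switch to Top (6 → 17). Not NE.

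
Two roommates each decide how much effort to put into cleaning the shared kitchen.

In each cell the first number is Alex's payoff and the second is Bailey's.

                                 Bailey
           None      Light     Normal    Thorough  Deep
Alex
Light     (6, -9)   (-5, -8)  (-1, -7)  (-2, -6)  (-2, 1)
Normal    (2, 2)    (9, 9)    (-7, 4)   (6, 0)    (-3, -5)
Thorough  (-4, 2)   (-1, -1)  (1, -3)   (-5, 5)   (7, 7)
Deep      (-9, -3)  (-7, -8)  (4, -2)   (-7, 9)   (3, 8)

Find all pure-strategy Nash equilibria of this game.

(Light, None): Bailey can switch to Light (-9 → -8). Not NE.
(Light, Light): Alex can switch to Normal (-5 → 9). Not NE.
(Light, Normal): Alex can switch to Thorough (-1 → 1). Not NE.
(Light, Thorough): Alex can switch to Normal (-2 → 6). Not NE.
(Light, Deep): Alex can switch to Thorough (-2 → 7). Not NE.
(Normal, None): Alex can switch to Light (2 → 6). Not NE.
(Normal, Light): Alex gets 9, best alternative -1; Bailey gets 9, best alternative 4. No profitable deviation — NE.
(Normal, Normal): Alex can switch to Light (-7 → -1). Not NE.
(Normal, Thorough): Bailey can switch to None (0 → 2). Not NE.
(Normal, Deep): Alex can switch to Light (-3 → -2). Not NE.
(Thorough, None): Alex can switch to Light (-4 → 6). Not NE.
(Thorough, Light): Alex can switch to Normal (-1 → 9). Not NE.
(Thorough, Normal): Alex can switch to Deep (1 → 4). Not NE.
(Thorough, Deep): Alex gets 7, best alternative 3; Bailey gets 7, best alternative 5. No profitable deviation — NE.
(The remaining 6 profiles each have a profitable deviation by the same check.)

Pure-strategy Nash equilibria: (Normal, Light); (Thorough, Deep)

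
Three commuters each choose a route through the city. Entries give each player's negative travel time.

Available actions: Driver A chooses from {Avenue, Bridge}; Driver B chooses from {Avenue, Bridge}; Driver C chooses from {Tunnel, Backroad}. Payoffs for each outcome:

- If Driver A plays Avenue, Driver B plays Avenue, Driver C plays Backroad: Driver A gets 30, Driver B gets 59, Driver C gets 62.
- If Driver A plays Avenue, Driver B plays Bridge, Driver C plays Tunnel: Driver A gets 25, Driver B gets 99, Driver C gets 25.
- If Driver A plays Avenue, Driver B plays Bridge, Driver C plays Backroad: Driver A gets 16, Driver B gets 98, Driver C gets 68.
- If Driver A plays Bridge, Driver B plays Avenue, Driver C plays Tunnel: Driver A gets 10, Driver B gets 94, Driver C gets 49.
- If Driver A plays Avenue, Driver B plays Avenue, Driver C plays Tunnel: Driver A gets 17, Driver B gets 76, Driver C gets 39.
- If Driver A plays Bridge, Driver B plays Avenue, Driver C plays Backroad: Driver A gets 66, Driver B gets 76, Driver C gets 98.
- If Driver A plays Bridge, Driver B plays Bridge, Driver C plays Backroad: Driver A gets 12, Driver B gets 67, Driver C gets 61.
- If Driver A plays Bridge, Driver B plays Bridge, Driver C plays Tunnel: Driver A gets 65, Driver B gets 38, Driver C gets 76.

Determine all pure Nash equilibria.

Pure-strategy Nash equilibria: (Avenue, Bridge, Backroad) and (Bridge, Avenue, Backroad)

Check each profile: it is a Nash equilibrium iff no player can strictly gain by switching unilaterally.
(Avenue, Avenue, Tunnel): Driver B can switch to Bridge (76 → 99). Not NE.
(Avenue, Avenue, Backroad): Driver A can switch to Bridge (30 → 66). Not NE.
(Avenue, Bridge, Tunnel): Driver A can switch to Bridge (25 → 65). Not NE.
(Avenue, Bridge, Backroad): Driver A gets 16, best alternative 12; Driver B gets 98, best alternative 59; Driver C gets 68, best alternative 25. No profitable deviation — NE.
(Bridge, Avenue, Tunnel): Driver A can switch to Avenue (10 → 17). Not NE.
(Bridge, Avenue, Backroad): Driver A gets 66, best alternative 30; Driver B gets 76, best alternative 67; Driver C gets 98, best alternative 49. No profitable deviation — NE.
(Bridge, Bridge, Tunnel): Driver B can switch to Avenue (38 → 94). Not NE.
(Bridge, Bridge, Backroad): Driver A can switch to Avenue (12 → 16). Not NE.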